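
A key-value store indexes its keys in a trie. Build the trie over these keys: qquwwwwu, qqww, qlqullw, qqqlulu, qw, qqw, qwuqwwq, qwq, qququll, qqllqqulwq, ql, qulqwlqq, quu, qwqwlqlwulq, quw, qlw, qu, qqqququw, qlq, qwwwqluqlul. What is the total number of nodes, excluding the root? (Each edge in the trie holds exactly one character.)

72

Trace insertions, counting only characters that open a new branch:
  "qquwwwwu" → 8 new (q, q, u, w, w, w, w, u)
  "qqww" → prefix "qq" already present; 2 new (w, w)
  "qlqullw" → prefix "q" already present; 6 new (l, q, u, l, l, w)
  "qqqlulu" → prefix "qq" already present; 5 new (q, l, u, l, u)
  "qw" → prefix "q" already present; 1 new (w)
  "qqw" → prefix "qqw" already present; 0 new (none)
  "qwuqwwq" → prefix "qw" already present; 5 new (u, q, w, w, q)
  "qwq" → prefix "qw" already present; 1 new (q)
  "qququll" → prefix "qqu" already present; 4 new (q, u, l, l)
  "qqllqqulwq" → prefix "qq" already present; 8 new (l, l, q, q, u, l, w, q)
  "ql" → prefix "ql" already present; 0 new (none)
  "qulqwlqq" → prefix "q" already present; 7 new (u, l, q, w, l, q, q)
  "quu" → prefix "qu" already present; 1 new (u)
  "qwqwlqlwulq" → prefix "qwq" already present; 8 new (w, l, q, l, w, u, l, q)
  "quw" → prefix "qu" already present; 1 new (w)
  "qlw" → prefix "ql" already present; 1 new (w)
  "qu" → prefix "qu" already present; 0 new (none)
  "qqqququw" → prefix "qqq" already present; 5 new (q, u, q, u, w)
  "qlq" → prefix "qlq" already present; 0 new (none)
  "qwwwqluqlul" → prefix "qw" already present; 9 new (w, w, q, l, u, q, l, u, l)
Total nodes = 8 + 2 + 6 + 5 + 1 + 0 + 5 + 1 + 4 + 8 + 0 + 7 + 1 + 8 + 1 + 1 + 0 + 5 + 0 + 9 = 72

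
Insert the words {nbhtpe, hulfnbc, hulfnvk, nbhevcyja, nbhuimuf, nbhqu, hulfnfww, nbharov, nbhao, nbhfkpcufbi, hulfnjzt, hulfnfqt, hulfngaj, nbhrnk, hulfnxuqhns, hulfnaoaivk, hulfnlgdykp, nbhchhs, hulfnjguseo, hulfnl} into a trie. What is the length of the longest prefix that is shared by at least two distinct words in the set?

6

Look for the deepest trie node that still has at least two words in its subtree.
"hulfnfqt" and "hulfnfww" agree on "hulfnf" (6 characters) before diverging; nothing deeper is shared.
Longest shared-prefix length: 6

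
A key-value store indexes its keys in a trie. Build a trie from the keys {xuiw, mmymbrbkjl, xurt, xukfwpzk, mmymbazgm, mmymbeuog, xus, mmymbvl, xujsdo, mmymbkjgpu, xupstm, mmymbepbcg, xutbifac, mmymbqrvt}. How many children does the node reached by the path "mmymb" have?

The children of the "mmymb" node are the distinct next characters among strings starting with "mmymb".
Characters that immediately follow "mmymb" among the stored strings: {a, e, k, q, r, v}.
That node has 6 child edges.

6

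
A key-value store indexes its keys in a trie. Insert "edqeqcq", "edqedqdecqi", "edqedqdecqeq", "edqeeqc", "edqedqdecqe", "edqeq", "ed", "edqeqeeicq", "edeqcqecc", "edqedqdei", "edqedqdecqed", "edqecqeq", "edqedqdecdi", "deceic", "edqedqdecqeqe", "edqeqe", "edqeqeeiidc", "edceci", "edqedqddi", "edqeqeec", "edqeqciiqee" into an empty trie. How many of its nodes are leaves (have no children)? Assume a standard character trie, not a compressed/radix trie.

A leaf is a node with no children — equivalently, the end of a word that is not a proper prefix of any other stored word.
Those words: "deceic", "edceci", "edeqcqecc", "edqecqeq", "edqedqddi", "edqedqdecdi", "edqedqdecqed", "edqedqdecqeqe", "edqedqdecqi", "edqedqdei", "edqeeqc", "edqeqciiqee", "edqeqcq", "edqeqeec", "edqeqeeicq", "edqeqeeiidc"
Leaf count: 16

16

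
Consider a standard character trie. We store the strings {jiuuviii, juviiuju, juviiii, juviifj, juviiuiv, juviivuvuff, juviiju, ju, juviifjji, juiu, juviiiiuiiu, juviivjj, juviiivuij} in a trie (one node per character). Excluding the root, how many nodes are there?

43

Trace insertions, counting only characters that open a new branch:
  "jiuuviii" → 8 new (j, i, u, u, v, i, i, i)
  "juviiuju" → prefix "j" already present; 7 new (u, v, i, i, u, j, u)
  "juviiii" → prefix "juvii" already present; 2 new (i, i)
  "juviifj" → prefix "juvii" already present; 2 new (f, j)
  "juviiuiv" → prefix "juviiu" already present; 2 new (i, v)
  "juviivuvuff" → prefix "juvii" already present; 6 new (v, u, v, u, f, f)
  "juviiju" → prefix "juvii" already present; 2 new (j, u)
  "ju" → prefix "ju" already present; 0 new (none)
  "juviifjji" → prefix "juviifj" already present; 2 new (j, i)
  "juiu" → prefix "ju" already present; 2 new (i, u)
  "juviiiiuiiu" → prefix "juviiii" already present; 4 new (u, i, i, u)
  "juviivjj" → prefix "juviiv" already present; 2 new (j, j)
  "juviiivuij" → prefix "juviii" already present; 4 new (v, u, i, j)
Total nodes = 8 + 7 + 2 + 2 + 2 + 6 + 2 + 0 + 2 + 2 + 4 + 2 + 4 = 43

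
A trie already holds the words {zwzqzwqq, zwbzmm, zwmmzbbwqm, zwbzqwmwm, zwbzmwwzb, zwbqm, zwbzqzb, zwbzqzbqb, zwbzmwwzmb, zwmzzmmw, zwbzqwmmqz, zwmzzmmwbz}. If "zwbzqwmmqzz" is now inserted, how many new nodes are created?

The longest prefix of "zwbzqwmmqzz" already in the trie is "zwbzqwmmqz" (length 10).
Each of the 1 remaining characters creates one node.

1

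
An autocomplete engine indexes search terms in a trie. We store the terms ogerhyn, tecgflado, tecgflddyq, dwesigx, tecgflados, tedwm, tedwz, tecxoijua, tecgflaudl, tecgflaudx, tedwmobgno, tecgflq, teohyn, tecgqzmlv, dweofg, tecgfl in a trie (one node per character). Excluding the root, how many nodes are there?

For each word, the new-node count is its length minus the longest prefix already in the trie:
  "ogerhyn" → 7 new (o, g, e, r, h, y, n)
  "tecgflado" → 9 new (t, e, c, g, f, l, a, d, o)
  "tecgflddyq" → prefix "tecgfl" already present; 4 new (d, d, y, q)
  "dwesigx" → 7 new (d, w, e, s, i, g, x)
  "tecgflados" → prefix "tecgflado" already present; 1 new (s)
  "tedwm" → prefix "te" already present; 3 new (d, w, m)
  "tedwz" → prefix "tedw" already present; 1 new (z)
  "tecxoijua" → prefix "tec" already present; 6 new (x, o, i, j, u, a)
  "tecgflaudl" → prefix "tecgfla" already present; 3 new (u, d, l)
  "tecgflaudx" → prefix "tecgflaud" already present; 1 new (x)
  "tedwmobgno" → prefix "tedwm" already present; 5 new (o, b, g, n, o)
  "tecgflq" → prefix "tecgfl" already present; 1 new (q)
  "teohyn" → prefix "te" already present; 4 new (o, h, y, n)
  "tecgqzmlv" → prefix "tecg" already present; 5 new (q, z, m, l, v)
  "dweofg" → prefix "dwe" already present; 3 new (o, f, g)
  "tecgfl" → prefix "tecgfl" already present; 0 new (none)
Total nodes = 7 + 9 + 4 + 7 + 1 + 3 + 1 + 6 + 3 + 1 + 5 + 1 + 4 + 5 + 3 + 0 = 60

60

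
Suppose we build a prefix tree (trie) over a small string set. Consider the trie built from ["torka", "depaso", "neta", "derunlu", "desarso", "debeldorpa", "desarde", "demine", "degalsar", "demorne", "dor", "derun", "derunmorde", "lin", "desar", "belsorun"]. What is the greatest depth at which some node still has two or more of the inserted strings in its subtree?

The deepest shared node is where two words last agree before diverging.
"derun" and "derunlu" agree on "derun" (5 characters) before diverging; nothing deeper is shared.
Longest shared-prefix length: 5

5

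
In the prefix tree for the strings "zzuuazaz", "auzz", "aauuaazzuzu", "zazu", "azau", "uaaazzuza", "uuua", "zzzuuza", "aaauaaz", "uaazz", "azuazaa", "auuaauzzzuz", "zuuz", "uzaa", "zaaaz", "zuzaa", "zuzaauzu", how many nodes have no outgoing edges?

A leaf is a node with no children — equivalently, the end of a word that is not a proper prefix of any other stored word.
Those words: "aaauaaz", "aauuaazzuzu", "auuaauzzzuz", "auzz", "azau", "azuazaa", "uaaazzuza", "uaazz", "uuua", "uzaa", "zaaaz", "zazu", "zuuz", "zuzaauzu", "zzuuazaz", "zzzuuza"
Leaf count: 16

16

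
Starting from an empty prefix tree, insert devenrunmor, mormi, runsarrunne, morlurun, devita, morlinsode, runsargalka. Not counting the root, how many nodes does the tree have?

For each word, the new-node count is its length minus the longest prefix already in the trie:
  "devenrunmor" → 11 new (d, e, v, e, n, r, u, n, m, o, r)
  "mormi" → 5 new (m, o, r, m, i)
  "runsarrunne" → 11 new (r, u, n, s, a, r, r, u, n, n, e)
  "morlurun" → prefix "mor" already present; 5 new (l, u, r, u, n)
  "devita" → prefix "dev" already present; 3 new (i, t, a)
  "morlinsode" → prefix "morl" already present; 6 new (i, n, s, o, d, e)
  "runsargalka" → prefix "runsar" already present; 5 new (g, a, l, k, a)
Total nodes = 11 + 5 + 11 + 5 + 3 + 6 + 5 = 46

46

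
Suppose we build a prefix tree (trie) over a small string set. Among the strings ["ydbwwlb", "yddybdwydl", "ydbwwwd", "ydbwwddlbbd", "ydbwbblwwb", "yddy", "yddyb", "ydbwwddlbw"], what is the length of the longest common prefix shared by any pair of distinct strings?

The deepest shared node is where two words last agree before diverging.
e.g. "ydbwwddlbbd" and "ydbwwddlbw" share the prefix "ydbwwddlb" of length 9; no pair shares a longer one.
Longest shared-prefix length: 9

9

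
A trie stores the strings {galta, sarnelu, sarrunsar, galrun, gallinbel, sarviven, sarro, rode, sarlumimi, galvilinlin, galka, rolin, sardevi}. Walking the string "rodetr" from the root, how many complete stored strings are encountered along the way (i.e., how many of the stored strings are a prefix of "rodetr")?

1

Walk "rodetr" from the root; an end-of-word marker is hit whenever a stored word is a prefix of "rodetr".
Prefixes of the query that are stored words: "rode"
Count: 1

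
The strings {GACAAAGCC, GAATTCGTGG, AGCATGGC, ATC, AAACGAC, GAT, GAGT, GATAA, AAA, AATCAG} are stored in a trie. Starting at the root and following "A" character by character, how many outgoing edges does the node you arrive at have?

3

Walk "A" from the root, arriving at one node.
Characters that immediately follow "A" among the stored strings: {A, G, T}.
That node has 3 child edges.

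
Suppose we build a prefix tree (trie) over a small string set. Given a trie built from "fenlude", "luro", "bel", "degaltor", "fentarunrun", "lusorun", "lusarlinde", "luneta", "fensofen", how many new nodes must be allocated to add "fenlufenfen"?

"fenlu" is already a path in the trie; the remaining "fenfen" must be added.
Each of the 6 remaining characters creates one node.

6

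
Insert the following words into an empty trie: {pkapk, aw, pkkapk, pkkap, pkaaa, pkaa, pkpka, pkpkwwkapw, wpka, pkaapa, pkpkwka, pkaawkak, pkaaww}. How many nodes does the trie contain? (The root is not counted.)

35

Trie structure (* marks end of a word):
(root)
├─ a
│  └─ w *
├─ p
│  └─ k
│     ├─ a
│     │  ├─ a *
│     │  │  ├─ a *
│     │  │  ├─ p
│     │  │  │  └─ a *
│     │  │  └─ w
│     │  │     ├─ k
│     │  │     │  └─ a
│     │  │     │     └─ k *
│     │  │     └─ w *
│     │  └─ p
│     │     └─ k *
│     ├─ k
│     │  └─ a
│     │     └─ p *
│     │        └─ k *
│     └─ p
│        └─ k
│           ├─ a *
│           └─ w
│              ├─ k
│              │  └─ a *
│              └─ w
│                 └─ k
│                    └─ a
│                       └─ p
│                          └─ w *
└─ w
   └─ p
      └─ k
         └─ a *
Counting every labelled node above: 35.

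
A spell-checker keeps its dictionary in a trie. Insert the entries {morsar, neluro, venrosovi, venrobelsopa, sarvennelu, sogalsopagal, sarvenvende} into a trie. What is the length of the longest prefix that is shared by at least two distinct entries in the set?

Look for the deepest trie node that still has at least two words in its subtree.
e.g. "sarvennelu" and "sarvenvende" share the prefix "sarven" of length 6; no pair shares a longer one.
Longest shared-prefix length: 6

6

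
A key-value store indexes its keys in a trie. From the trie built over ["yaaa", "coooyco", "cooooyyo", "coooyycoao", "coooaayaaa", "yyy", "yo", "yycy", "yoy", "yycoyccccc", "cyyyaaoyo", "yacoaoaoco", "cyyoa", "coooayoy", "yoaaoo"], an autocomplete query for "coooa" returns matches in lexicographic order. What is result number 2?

coooayoy

Words with prefix "coooa", in lexicographic order: "coooaayaaa", "coooayoy"
Position 2: coooayoy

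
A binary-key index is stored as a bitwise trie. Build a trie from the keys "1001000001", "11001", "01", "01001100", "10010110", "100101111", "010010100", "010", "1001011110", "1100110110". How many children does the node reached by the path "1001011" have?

2

Follow the path "1001011" to its node, then look at its outgoing edges.
Distinct next characters after "1001011": 0, 1.
That node has 2 child edges.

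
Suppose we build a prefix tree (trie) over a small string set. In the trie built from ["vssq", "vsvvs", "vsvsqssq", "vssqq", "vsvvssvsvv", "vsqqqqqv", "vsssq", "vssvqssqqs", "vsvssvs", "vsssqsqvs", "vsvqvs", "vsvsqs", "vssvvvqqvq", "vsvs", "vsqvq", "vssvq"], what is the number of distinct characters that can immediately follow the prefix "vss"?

3

Walk "vss" from the root, arriving at one node.
Characters that immediately follow "vss" among the stored strings: {q, s, v}.
That node has 3 child edges.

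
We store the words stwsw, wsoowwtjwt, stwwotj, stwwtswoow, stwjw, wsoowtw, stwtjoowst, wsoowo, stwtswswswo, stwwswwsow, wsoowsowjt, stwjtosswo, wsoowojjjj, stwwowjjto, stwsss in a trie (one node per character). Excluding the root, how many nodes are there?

Count nodes per top-level branch (shared prefixes stored once):
  's'-branch (stwjtosswo, stwjw, stwsss, stwsw, stwtjoowst, stwtswswswo, stwwotj, stwwowjjto, stwwswwsow, stwwtswoow): 50 nodes
  'w'-branch (wsoowo, wsoowojjjj, wsoowsowjt, wsoowtw, wsoowwtjwt): 22 nodes
Sum: 72

72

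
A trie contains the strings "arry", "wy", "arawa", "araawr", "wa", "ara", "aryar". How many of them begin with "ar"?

5

Traverse to the node for "ar", then collect every word in that subtree.
Words under "ar": ara, araawr, arawa, arry, aryar
Count: 5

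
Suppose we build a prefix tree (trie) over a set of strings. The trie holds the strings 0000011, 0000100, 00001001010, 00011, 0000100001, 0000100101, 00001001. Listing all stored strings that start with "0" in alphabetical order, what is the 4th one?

Words with prefix "0", in lexicographic order: "0000011", "0000100", "0000100001", "00001001", "0000100101", "00001001010", "00011"
The 4th is 00001001.

00001001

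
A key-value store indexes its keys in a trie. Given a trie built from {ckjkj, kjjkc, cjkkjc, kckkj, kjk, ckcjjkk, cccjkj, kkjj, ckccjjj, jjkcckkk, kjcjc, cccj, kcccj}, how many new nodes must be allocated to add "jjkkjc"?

The longest prefix of "jjkkjc" already in the trie is "jjk" (length 3).
Each of the 3 remaining characters creates one node.

3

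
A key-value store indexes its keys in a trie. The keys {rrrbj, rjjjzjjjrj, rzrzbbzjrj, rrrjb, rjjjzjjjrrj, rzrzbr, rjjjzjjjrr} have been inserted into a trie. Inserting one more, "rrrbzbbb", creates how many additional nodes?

The longest prefix of "rrrbzbbb" already in the trie is "rrrb" (length 4).
So 8 − 4 = 4 new nodes.

4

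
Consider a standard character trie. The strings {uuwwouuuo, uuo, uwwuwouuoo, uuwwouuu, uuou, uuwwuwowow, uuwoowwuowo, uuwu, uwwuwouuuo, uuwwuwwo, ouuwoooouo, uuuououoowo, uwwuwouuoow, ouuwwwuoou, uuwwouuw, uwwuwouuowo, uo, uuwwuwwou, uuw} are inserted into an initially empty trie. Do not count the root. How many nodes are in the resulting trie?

Trace insertions, counting only characters that open a new branch:
  "uuwwouuuo" → 9 new (u, u, w, w, o, u, u, u, o)
  "uuo" → prefix "uu" already present; 1 new (o)
  "uwwuwouuoo" → prefix "u" already present; 9 new (w, w, u, w, o, u, u, o, o)
  "uuwwouuu" → prefix "uuwwouuu" already present; 0 new (none)
  "uuou" → prefix "uuo" already present; 1 new (u)
  "uuwwuwowow" → prefix "uuww" already present; 6 new (u, w, o, w, o, w)
  "uuwoowwuowo" → prefix "uuw" already present; 8 new (o, o, w, w, u, o, w, o)
  "uuwu" → prefix "uuw" already present; 1 new (u)
  "uwwuwouuuo" → prefix "uwwuwouu" already present; 2 new (u, o)
  "uuwwuwwo" → prefix "uuwwuw" already present; 2 new (w, o)
  "ouuwoooouo" → 10 new (o, u, u, w, o, o, o, o, u, o)
  "uuuououoowo" → prefix "uu" already present; 9 new (u, o, u, o, u, o, o, w, o)
  "uwwuwouuoow" → prefix "uwwuwouuoo" already present; 1 new (w)
  "ouuwwwuoou" → prefix "ouuw" already present; 6 new (w, w, u, o, o, u)
  "uuwwouuw" → prefix "uuwwouu" already present; 1 new (w)
  "uwwuwouuowo" → prefix "uwwuwouuo" already present; 2 new (w, o)
  "uo" → prefix "u" already present; 1 new (o)
  "uuwwuwwou" → prefix "uuwwuwwo" already present; 1 new (u)
  "uuw" → prefix "uuw" already present; 0 new (none)
Total nodes = 9 + 1 + 9 + 0 + 1 + 6 + 8 + 1 + 2 + 2 + 10 + 9 + 1 + 6 + 1 + 2 + 1 + 1 + 0 = 70

70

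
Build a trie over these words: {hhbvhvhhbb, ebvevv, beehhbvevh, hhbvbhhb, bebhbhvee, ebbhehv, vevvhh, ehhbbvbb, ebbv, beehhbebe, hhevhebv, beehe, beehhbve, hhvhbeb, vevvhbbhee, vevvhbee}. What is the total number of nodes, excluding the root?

Insert word by word; a character creates a node only if that edge doesn't already exist:
  "hhbvhvhhbb" → 10 new (h, h, b, v, h, v, h, h, b, b)
  "ebvevv" → 6 new (e, b, v, e, v, v)
  "beehhbvevh" → 10 new (b, e, e, h, h, b, v, e, v, h)
  "hhbvbhhb" → prefix "hhbv" already present; 4 new (b, h, h, b)
  "bebhbhvee" → prefix "be" already present; 7 new (b, h, b, h, v, e, e)
  "ebbhehv" → prefix "eb" already present; 5 new (b, h, e, h, v)
  "vevvhh" → 6 new (v, e, v, v, h, h)
  "ehhbbvbb" → prefix "e" already present; 7 new (h, h, b, b, v, b, b)
  "ebbv" → prefix "ebb" already present; 1 new (v)
  "beehhbebe" → prefix "beehhb" already present; 3 new (e, b, e)
  "hhevhebv" → prefix "hh" already present; 6 new (e, v, h, e, b, v)
  "beehe" → prefix "beeh" already present; 1 new (e)
  "beehhbve" → prefix "beehhbve" already present; 0 new (none)
  "hhvhbeb" → prefix "hh" already present; 5 new (v, h, b, e, b)
  "vevvhbbhee" → prefix "vevvh" already present; 5 new (b, b, h, e, e)
  "vevvhbee" → prefix "vevvhb" already present; 2 new (e, e)
Total nodes = 10 + 6 + 10 + 4 + 7 + 5 + 6 + 7 + 1 + 3 + 6 + 1 + 0 + 5 + 5 + 2 = 78

78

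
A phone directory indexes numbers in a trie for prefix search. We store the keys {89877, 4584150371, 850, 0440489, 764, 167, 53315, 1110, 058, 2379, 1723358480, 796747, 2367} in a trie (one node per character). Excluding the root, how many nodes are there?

For each word, the new-node count is its length minus the longest prefix already in the trie:
  "89877" → 5 new (8, 9, 8, 7, 7)
  "4584150371" → 10 new (4, 5, 8, 4, 1, 5, 0, 3, 7, 1)
  "850" → prefix "8" already present; 2 new (5, 0)
  "0440489" → 7 new (0, 4, 4, 0, 4, 8, 9)
  "764" → 3 new (7, 6, 4)
  "167" → 3 new (1, 6, 7)
  "53315" → 5 new (5, 3, 3, 1, 5)
  "1110" → prefix "1" already present; 3 new (1, 1, 0)
  "058" → prefix "0" already present; 2 new (5, 8)
  "2379" → 4 new (2, 3, 7, 9)
  "1723358480" → prefix "1" already present; 9 new (7, 2, 3, 3, 5, 8, 4, 8, 0)
  "796747" → prefix "7" already present; 5 new (9, 6, 7, 4, 7)
  "2367" → prefix "23" already present; 2 new (6, 7)
Total nodes = 5 + 10 + 2 + 7 + 3 + 3 + 5 + 3 + 2 + 4 + 9 + 5 + 2 = 60

60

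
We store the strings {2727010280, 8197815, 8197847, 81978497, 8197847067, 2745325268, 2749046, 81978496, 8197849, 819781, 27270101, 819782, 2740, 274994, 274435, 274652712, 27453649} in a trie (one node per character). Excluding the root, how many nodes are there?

54

Count nodes per top-level branch (shared prefixes stored once):
  '2'-branch (27270101, 2727010280, 2740, 274435, 2745325268, 27453649, 274652712, 2749046, 274994): 38 nodes
  '8'-branch (819781, 8197815, 819782, 8197847, 8197847067, 8197849, 81978496, 81978497): 16 nodes
Sum: 54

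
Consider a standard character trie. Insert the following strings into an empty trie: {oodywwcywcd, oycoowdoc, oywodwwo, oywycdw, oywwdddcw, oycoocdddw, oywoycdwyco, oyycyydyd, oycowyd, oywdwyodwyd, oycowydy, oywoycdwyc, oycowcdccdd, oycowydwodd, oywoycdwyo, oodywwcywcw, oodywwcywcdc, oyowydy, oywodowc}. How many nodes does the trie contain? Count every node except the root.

Insert word by word; a character creates a node only if that edge doesn't already exist:
  "oodywwcywcd" → 11 new (o, o, d, y, w, w, c, y, w, c, d)
  "oycoowdoc" → prefix "o" already present; 8 new (y, c, o, o, w, d, o, c)
  "oywodwwo" → prefix "oy" already present; 6 new (w, o, d, w, w, o)
  "oywycdw" → prefix "oyw" already present; 4 new (y, c, d, w)
  "oywwdddcw" → prefix "oyw" already present; 6 new (w, d, d, d, c, w)
  "oycoocdddw" → prefix "oycoo" already present; 5 new (c, d, d, d, w)
  "oywoycdwyco" → prefix "oywo" already present; 7 new (y, c, d, w, y, c, o)
  "oyycyydyd" → prefix "oy" already present; 7 new (y, c, y, y, d, y, d)
  "oycowyd" → prefix "oyco" already present; 3 new (w, y, d)
  "oywdwyodwyd" → prefix "oyw" already present; 8 new (d, w, y, o, d, w, y, d)
  "oycowydy" → prefix "oycowyd" already present; 1 new (y)
  "oywoycdwyc" → prefix "oywoycdwyc" already present; 0 new (none)
  "oycowcdccdd" → prefix "oycow" already present; 6 new (c, d, c, c, d, d)
  "oycowydwodd" → prefix "oycowyd" already present; 4 new (w, o, d, d)
  "oywoycdwyo" → prefix "oywoycdwy" already present; 1 new (o)
  "oodywwcywcw" → prefix "oodywwcywc" already present; 1 new (w)
  "oodywwcywcdc" → prefix "oodywwcywcd" already present; 1 new (c)
  "oyowydy" → prefix "oy" already present; 5 new (o, w, y, d, y)
  "oywodowc" → prefix "oywod" already present; 3 new (o, w, c)
Total nodes = 11 + 8 + 6 + 4 + 6 + 5 + 7 + 7 + 3 + 8 + 1 + 0 + 6 + 4 + 1 + 1 + 1 + 5 + 3 = 87

87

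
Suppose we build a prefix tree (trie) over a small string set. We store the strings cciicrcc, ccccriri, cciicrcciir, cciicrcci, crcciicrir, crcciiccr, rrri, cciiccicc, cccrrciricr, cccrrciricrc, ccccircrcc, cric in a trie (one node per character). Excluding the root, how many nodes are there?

Trace insertions, counting only characters that open a new branch:
  "cciicrcc" → 8 new (c, c, i, i, c, r, c, c)
  "ccccriri" → prefix "cc" already present; 6 new (c, c, r, i, r, i)
  "cciicrcciir" → prefix "cciicrcc" already present; 3 new (i, i, r)
  "cciicrcci" → prefix "cciicrcci" already present; 0 new (none)
  "crcciicrir" → prefix "c" already present; 9 new (r, c, c, i, i, c, r, i, r)
  "crcciiccr" → prefix "crcciic" already present; 2 new (c, r)
  "rrri" → 4 new (r, r, r, i)
  "cciiccicc" → prefix "cciic" already present; 4 new (c, i, c, c)
  "cccrrciricr" → prefix "ccc" already present; 8 new (r, r, c, i, r, i, c, r)
  "cccrrciricrc" → prefix "cccrrciricr" already present; 1 new (c)
  "ccccircrcc" → prefix "cccc" already present; 6 new (i, r, c, r, c, c)
  "cric" → prefix "cr" already present; 2 new (i, c)
Total nodes = 8 + 6 + 3 + 0 + 9 + 2 + 4 + 4 + 8 + 1 + 6 + 2 = 53

53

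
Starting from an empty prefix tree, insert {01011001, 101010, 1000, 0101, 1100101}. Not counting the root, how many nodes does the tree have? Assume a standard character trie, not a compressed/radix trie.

22

Trie structure (* marks end of a word):
(root)
├─ 0
│  └─ 1
│     └─ 0
│        └─ 1 *
│           └─ 1
│              └─ 0
│                 └─ 0
│                    └─ 1 *
└─ 1
   ├─ 0
   │  ├─ 0
   │  │  └─ 0 *
   │  └─ 1
   │     └─ 0
   │        └─ 1
   │           └─ 0 *
   └─ 1
      └─ 0
         └─ 0
            └─ 1
               └─ 0
                  └─ 1 *
Counting every labelled node above: 22.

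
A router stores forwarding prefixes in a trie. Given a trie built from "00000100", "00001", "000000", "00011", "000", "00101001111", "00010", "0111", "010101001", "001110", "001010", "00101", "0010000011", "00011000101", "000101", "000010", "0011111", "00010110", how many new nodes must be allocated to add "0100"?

Walking "0100" from the root, the first 3 characters ("010") follow existing edges; "0" is the first miss.
So 4 − 3 = 1 new nodes.

1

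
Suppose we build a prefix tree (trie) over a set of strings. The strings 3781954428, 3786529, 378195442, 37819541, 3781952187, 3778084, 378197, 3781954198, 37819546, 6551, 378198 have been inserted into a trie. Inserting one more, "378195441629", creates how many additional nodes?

4

The longest prefix of "378195441629" already in the trie is "37819544" (length 8).
Each of the 4 remaining characters creates one node.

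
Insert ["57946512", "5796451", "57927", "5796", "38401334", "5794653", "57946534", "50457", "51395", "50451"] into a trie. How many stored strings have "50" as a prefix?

2

Traverse to the node for "50", then collect every word in that subtree.
Words under "50": 50451, 50457
Count: 2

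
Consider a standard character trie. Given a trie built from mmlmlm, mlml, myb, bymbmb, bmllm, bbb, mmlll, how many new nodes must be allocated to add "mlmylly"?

4

Walking "mlmylly" from the root, the first 3 characters ("mlm") follow existing edges; "y" is the first miss.
Each of the 4 remaining characters creates one node.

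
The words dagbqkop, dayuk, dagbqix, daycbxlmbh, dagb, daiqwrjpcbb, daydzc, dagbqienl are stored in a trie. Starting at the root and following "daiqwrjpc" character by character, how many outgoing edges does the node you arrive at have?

1

Walk "daiqwrjpc" from the root, arriving at one node.
Distinct next characters after "daiqwrjpc": b.
That node has 1 child edge.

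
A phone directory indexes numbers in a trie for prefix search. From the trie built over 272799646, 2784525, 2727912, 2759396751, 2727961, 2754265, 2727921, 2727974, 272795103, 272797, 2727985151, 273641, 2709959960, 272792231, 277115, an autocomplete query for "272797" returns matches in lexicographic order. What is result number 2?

2727974

Words with prefix "272797", in lexicographic order: "272797", "2727974"
The 2nd is 2727974.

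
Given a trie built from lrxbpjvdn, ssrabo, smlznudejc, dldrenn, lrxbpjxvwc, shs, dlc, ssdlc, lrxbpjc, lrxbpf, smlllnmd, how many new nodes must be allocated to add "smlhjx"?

3

Walking "smlhjx" from the root, the first 3 characters ("sml") follow existing edges; "h" is the first miss.
New nodes needed: |"smlhjx"| − 3 = 6 − 3 = 3.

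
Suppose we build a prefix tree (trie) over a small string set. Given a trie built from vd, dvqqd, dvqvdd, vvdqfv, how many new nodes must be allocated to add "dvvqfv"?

4

The longest prefix of "dvvqfv" already in the trie is "dv" (length 2).
So 6 − 2 = 4 new nodes.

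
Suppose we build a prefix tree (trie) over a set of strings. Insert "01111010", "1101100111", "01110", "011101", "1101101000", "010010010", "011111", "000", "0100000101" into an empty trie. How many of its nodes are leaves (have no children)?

8

A leaf is a node with no children — equivalently, the end of a word that is not a proper prefix of any other stored word.
Those words: "000", "0100000101", "010010010", "011101", "01111010", "011111", "1101100111", "1101101000"
Leaf count: 8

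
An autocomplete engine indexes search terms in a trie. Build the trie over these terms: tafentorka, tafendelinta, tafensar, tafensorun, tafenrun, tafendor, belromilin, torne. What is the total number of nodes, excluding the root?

43

Trace insertions, counting only characters that open a new branch:
  "tafentorka" → 10 new (t, a, f, e, n, t, o, r, k, a)
  "tafendelinta" → prefix "tafen" already present; 7 new (d, e, l, i, n, t, a)
  "tafensar" → prefix "tafen" already present; 3 new (s, a, r)
  "tafensorun" → prefix "tafens" already present; 4 new (o, r, u, n)
  "tafenrun" → prefix "tafen" already present; 3 new (r, u, n)
  "tafendor" → prefix "tafend" already present; 2 new (o, r)
  "belromilin" → 10 new (b, e, l, r, o, m, i, l, i, n)
  "torne" → prefix "t" already present; 4 new (o, r, n, e)
Total nodes = 10 + 7 + 3 + 4 + 3 + 2 + 10 + 4 = 43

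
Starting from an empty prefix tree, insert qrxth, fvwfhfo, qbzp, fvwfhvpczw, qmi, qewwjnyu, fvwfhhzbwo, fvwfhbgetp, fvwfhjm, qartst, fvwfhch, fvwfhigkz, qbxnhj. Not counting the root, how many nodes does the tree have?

Trace insertions, counting only characters that open a new branch:
  "qrxth" → 5 new (q, r, x, t, h)
  "fvwfhfo" → 7 new (f, v, w, f, h, f, o)
  "qbzp" → prefix "q" already present; 3 new (b, z, p)
  "fvwfhvpczw" → prefix "fvwfh" already present; 5 new (v, p, c, z, w)
  "qmi" → prefix "q" already present; 2 new (m, i)
  "qewwjnyu" → prefix "q" already present; 7 new (e, w, w, j, n, y, u)
  "fvwfhhzbwo" → prefix "fvwfh" already present; 5 new (h, z, b, w, o)
  "fvwfhbgetp" → prefix "fvwfh" already present; 5 new (b, g, e, t, p)
  "fvwfhjm" → prefix "fvwfh" already present; 2 new (j, m)
  "qartst" → prefix "q" already present; 5 new (a, r, t, s, t)
  "fvwfhch" → prefix "fvwfh" already present; 2 new (c, h)
  "fvwfhigkz" → prefix "fvwfh" already present; 4 new (i, g, k, z)
  "qbxnhj" → prefix "qb" already present; 4 new (x, n, h, j)
Total nodes = 5 + 7 + 3 + 5 + 2 + 7 + 5 + 5 + 2 + 5 + 2 + 4 + 4 = 56

56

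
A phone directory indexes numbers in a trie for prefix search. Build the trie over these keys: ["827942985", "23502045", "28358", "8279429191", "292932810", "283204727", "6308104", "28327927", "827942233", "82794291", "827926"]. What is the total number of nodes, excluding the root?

Insert word by word; a character creates a node only if that edge doesn't already exist:
  "827942985" → 9 new (8, 2, 7, 9, 4, 2, 9, 8, 5)
  "23502045" → 8 new (2, 3, 5, 0, 2, 0, 4, 5)
  "28358" → prefix "2" already present; 4 new (8, 3, 5, 8)
  "8279429191" → prefix "8279429" already present; 3 new (1, 9, 1)
  "292932810" → prefix "2" already present; 8 new (9, 2, 9, 3, 2, 8, 1, 0)
  "283204727" → prefix "283" already present; 6 new (2, 0, 4, 7, 2, 7)
  "6308104" → 7 new (6, 3, 0, 8, 1, 0, 4)
  "28327927" → prefix "2832" already present; 4 new (7, 9, 2, 7)
  "827942233" → prefix "827942" already present; 3 new (2, 3, 3)
  "82794291" → prefix "82794291" already present; 0 new (none)
  "827926" → prefix "8279" already present; 2 new (2, 6)
Total nodes = 9 + 8 + 4 + 3 + 8 + 6 + 7 + 4 + 3 + 0 + 2 = 54

54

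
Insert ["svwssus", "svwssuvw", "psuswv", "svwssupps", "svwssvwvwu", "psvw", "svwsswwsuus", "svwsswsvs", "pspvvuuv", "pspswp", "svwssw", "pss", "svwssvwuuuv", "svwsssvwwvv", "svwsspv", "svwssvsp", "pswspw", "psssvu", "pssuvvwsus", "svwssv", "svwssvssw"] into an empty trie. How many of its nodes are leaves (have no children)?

18

Leaves are exactly the stored words that no other stored word extends.
Those words: "pspswp", "pspvvuuv", "psssvu", "pssuvvwsus", "psuswv", "psvw", "pswspw", "svwsspv", "svwsssvwwvv", "svwssupps", "svwssus", "svwssuvw", "svwssvsp", "svwssvssw", "svwssvwuuuv", "svwssvwvwu", "svwsswsvs", "svwsswwsuus"
Leaf count: 18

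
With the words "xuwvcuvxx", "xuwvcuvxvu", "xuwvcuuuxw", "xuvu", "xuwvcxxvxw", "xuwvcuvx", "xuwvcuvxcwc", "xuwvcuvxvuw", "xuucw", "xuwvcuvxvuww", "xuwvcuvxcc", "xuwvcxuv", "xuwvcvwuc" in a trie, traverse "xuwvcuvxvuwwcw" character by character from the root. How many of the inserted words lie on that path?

Walk "xuwvcuvxvuwwcw" from the root; an end-of-word marker is hit whenever a stored word is a prefix of "xuwvcuvxvuwwcw".
Prefixes of the query that are stored words: "xuwvcuvx", "xuwvcuvxvu", "xuwvcuvxvuw", "xuwvcuvxvuww"
Count: 4

4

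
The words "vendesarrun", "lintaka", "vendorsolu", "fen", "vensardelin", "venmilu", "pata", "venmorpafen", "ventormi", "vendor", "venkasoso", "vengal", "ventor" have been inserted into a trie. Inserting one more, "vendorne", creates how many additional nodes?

2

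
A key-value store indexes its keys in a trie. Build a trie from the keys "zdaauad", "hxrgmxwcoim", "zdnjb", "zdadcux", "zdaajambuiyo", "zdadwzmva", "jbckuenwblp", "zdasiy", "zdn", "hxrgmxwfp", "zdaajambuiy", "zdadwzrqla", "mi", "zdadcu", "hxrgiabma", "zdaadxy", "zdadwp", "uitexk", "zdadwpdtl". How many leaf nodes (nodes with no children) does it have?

A leaf is a node with no children — equivalently, the end of a word that is not a proper prefix of any other stored word.
Those words: "hxrgiabma", "hxrgmxwcoim", "hxrgmxwfp", "jbckuenwblp", "mi", "uitexk", "zdaadxy", "zdaajambuiyo", "zdaauad", "zdadcux", "zdadwpdtl", "zdadwzmva", "zdadwzrqla", "zdasiy", "zdnjb"
Leaf count: 15

15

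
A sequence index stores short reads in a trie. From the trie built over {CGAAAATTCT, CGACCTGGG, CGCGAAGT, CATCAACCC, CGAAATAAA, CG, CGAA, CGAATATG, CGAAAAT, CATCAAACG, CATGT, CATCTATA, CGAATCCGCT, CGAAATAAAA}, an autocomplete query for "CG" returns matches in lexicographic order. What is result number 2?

Filter for "CG…" and sort: "CG", "CGAA", "CGAAAAT", "CGAAAATTCT", "CGAAATAAA", "CGAAATAAAA", "CGAATATG", "CGAATCCGCT", "CGACCTGGG", "CGCGAAGT"
Position 2: CGAA

CGAA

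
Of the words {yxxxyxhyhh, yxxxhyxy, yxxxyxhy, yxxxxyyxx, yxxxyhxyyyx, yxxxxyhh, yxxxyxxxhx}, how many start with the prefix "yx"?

Filter for entries beginning with "yx":
Matches: "yxxxhyxy", "yxxxxyhh", "yxxxxyyxx", "yxxxyhxyyyx", "yxxxyxhy", "yxxxyxhyhh", "yxxxyxxxhx"
Count: 7

7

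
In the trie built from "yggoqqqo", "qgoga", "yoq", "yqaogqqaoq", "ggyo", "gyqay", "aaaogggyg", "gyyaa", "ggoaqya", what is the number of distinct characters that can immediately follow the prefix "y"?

3

The children of the "y" node are the distinct next characters among strings starting with "y".
Distinct next characters after "y": g, o, q.
That node has 3 child edges.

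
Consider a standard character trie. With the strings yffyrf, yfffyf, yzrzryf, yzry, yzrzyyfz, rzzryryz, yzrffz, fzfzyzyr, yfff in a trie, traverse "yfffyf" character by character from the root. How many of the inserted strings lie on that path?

2

Traverse "yfffyf" character by character; count nodes along the way that are marked as word ends.
Prefixes of the query that are stored words: "yfff", "yfffyf"
Count: 2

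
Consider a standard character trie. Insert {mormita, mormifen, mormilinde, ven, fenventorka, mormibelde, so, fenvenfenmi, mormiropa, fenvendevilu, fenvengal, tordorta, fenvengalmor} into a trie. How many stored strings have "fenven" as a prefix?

5

Filter for entries beginning with "fenven":
Matches: "fenvendevilu", "fenvenfenmi", "fenvengal", "fenvengalmor", "fenventorka"
Count: 5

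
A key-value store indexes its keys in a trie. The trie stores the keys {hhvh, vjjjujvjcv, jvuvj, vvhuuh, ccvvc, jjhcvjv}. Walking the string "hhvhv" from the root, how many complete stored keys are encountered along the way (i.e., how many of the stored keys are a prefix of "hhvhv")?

1

Walk "hhvhv" from the root; an end-of-word marker is hit whenever a stored word is a prefix of "hhvhv".
Prefixes of the query that are stored words: "hhvh"
Count: 1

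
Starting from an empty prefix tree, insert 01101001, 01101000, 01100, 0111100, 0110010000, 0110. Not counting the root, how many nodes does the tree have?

Trie structure (* marks end of a word):
(root)
└─ 0
   └─ 1
      └─ 1
         ├─ 0 *
         │  ├─ 0 *
         │  │  └─ 1
         │  │     └─ 0
         │  │        └─ 0
         │  │           └─ 0
         │  │              └─ 0 *
         │  └─ 1
         │     └─ 0
         │        └─ 0
         │           ├─ 0 *
         │           └─ 1 *
         └─ 1
            └─ 1
               └─ 0
                  └─ 0 *
Counting every labelled node above: 19.

19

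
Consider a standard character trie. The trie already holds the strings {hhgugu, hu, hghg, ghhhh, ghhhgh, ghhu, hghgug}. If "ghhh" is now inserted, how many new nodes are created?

0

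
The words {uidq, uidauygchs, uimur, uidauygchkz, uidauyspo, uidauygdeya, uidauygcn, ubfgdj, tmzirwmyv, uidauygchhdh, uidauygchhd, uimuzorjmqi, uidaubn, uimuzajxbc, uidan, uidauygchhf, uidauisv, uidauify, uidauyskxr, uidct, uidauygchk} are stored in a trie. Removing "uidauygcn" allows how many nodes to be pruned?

After clearing the end-marker at "uidauygcn", prune upward until reaching a node still needed by another word.
The suffix "n" (1 node) is used only by "uidauygcn"; the node for "uidauygc" still has the child "h", so pruning stops there.
Nodes removed: 1

1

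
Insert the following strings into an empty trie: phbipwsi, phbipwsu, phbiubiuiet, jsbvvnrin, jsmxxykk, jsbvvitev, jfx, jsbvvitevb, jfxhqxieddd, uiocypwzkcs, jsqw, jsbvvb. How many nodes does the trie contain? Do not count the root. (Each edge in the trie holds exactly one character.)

60

For each word, the new-node count is its length minus the longest prefix already in the trie:
  "phbipwsi" → 8 new (p, h, b, i, p, w, s, i)
  "phbipwsu" → prefix "phbipws" already present; 1 new (u)
  "phbiubiuiet" → prefix "phbi" already present; 7 new (u, b, i, u, i, e, t)
  "jsbvvnrin" → 9 new (j, s, b, v, v, n, r, i, n)
  "jsmxxykk" → prefix "js" already present; 6 new (m, x, x, y, k, k)
  "jsbvvitev" → prefix "jsbvv" already present; 4 new (i, t, e, v)
  "jfx" → prefix "j" already present; 2 new (f, x)
  "jsbvvitevb" → prefix "jsbvvitev" already present; 1 new (b)
  "jfxhqxieddd" → prefix "jfx" already present; 8 new (h, q, x, i, e, d, d, d)
  "uiocypwzkcs" → 11 new (u, i, o, c, y, p, w, z, k, c, s)
  "jsqw" → prefix "js" already present; 2 new (q, w)
  "jsbvvb" → prefix "jsbvv" already present; 1 new (b)
Total nodes = 8 + 1 + 7 + 9 + 6 + 4 + 2 + 1 + 8 + 11 + 2 + 1 = 60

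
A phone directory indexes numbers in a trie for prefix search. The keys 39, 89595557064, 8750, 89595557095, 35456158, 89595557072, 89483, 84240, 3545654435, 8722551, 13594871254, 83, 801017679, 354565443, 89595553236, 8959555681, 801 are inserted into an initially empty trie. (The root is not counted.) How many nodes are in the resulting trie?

For each word, the new-node count is its length minus the longest prefix already in the trie:
  "39" → 2 new (3, 9)
  "89595557064" → 11 new (8, 9, 5, 9, 5, 5, 5, 7, 0, 6, 4)
  "8750" → prefix "8" already present; 3 new (7, 5, 0)
  "89595557095" → prefix "895955570" already present; 2 new (9, 5)
  "35456158" → prefix "3" already present; 7 new (5, 4, 5, 6, 1, 5, 8)
  "89595557072" → prefix "895955570" already present; 2 new (7, 2)
  "89483" → prefix "89" already present; 3 new (4, 8, 3)
  "84240" → prefix "8" already present; 4 new (4, 2, 4, 0)
  "3545654435" → prefix "35456" already present; 5 new (5, 4, 4, 3, 5)
  "8722551" → prefix "87" already present; 5 new (2, 2, 5, 5, 1)
  "13594871254" → 11 new (1, 3, 5, 9, 4, 8, 7, 1, 2, 5, 4)
  "83" → prefix "8" already present; 1 new (3)
  "801017679" → prefix "8" already present; 8 new (0, 1, 0, 1, 7, 6, 7, 9)
  "354565443" → prefix "354565443" already present; 0 new (none)
  "89595553236" → prefix "8959555" already present; 4 new (3, 2, 3, 6)
  "8959555681" → prefix "8959555" already present; 3 new (6, 8, 1)
  "801" → prefix "801" already present; 0 new (none)
Total nodes = 2 + 11 + 3 + 2 + 7 + 2 + 3 + 4 + 5 + 5 + 11 + 1 + 8 + 0 + 4 + 3 + 0 = 71

71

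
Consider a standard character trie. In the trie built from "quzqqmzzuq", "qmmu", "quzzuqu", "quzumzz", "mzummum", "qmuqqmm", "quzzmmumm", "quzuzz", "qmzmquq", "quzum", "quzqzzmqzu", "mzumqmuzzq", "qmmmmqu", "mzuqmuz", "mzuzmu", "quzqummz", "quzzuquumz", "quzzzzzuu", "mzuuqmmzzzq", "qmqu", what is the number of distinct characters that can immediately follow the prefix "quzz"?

3

Follow the path "quzz" to its node, then look at its outgoing edges.
Characters that immediately follow "quzz" among the stored strings: {m, u, z}.
That node has 3 child edges.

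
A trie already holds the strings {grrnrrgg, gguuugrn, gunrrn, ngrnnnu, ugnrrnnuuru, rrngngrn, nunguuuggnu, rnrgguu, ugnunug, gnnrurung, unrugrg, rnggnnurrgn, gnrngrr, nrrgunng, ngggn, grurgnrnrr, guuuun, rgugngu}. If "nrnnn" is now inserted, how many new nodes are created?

3

"nr" is already a path in the trie; the remaining "nnn" must be added.
Each of the 3 remaining characters creates one node.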